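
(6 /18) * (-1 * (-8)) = 8 /3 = 2.67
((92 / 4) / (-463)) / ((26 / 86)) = -989 / 6019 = -0.16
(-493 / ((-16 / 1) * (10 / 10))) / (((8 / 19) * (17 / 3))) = 12.91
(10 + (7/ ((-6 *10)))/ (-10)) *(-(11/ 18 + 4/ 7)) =-895043/ 75600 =-11.84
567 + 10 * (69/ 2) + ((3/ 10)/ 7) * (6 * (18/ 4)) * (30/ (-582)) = 1238415/ 1358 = 911.94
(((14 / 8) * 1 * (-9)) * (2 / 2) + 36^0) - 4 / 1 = -75 / 4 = -18.75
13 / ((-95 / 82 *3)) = -1066 / 285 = -3.74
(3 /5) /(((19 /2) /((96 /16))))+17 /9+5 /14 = 31421 /11970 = 2.62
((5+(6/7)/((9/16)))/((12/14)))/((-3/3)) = -137/18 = -7.61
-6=-6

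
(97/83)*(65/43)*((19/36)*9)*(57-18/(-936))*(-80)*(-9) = 1229511375/3569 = 344497.44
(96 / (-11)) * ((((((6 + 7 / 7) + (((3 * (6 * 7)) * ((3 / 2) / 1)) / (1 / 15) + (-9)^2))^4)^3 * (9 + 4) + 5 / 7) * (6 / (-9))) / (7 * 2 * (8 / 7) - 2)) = 1132758044087714962978399417115625633485210112 / 539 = 2101591918530083419254915000000000000000000.00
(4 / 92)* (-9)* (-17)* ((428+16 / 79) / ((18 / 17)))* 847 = 4140259662 / 1817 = 2278623.92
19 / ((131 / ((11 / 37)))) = 0.04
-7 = -7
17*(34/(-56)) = -289/28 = -10.32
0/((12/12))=0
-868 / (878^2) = -0.00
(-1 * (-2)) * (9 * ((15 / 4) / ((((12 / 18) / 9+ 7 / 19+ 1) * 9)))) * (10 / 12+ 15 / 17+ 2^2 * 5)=112.91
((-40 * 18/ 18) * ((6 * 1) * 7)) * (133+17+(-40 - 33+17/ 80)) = -129717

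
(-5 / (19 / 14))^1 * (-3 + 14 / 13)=1750 / 247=7.09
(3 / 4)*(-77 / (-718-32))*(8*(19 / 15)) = 1463 / 1875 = 0.78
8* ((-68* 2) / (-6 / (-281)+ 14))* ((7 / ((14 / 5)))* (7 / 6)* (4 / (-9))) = 535024 / 5319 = 100.59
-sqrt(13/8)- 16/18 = -sqrt(26)/4- 8/9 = -2.16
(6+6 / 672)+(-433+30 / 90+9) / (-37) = 217055 / 12432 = 17.46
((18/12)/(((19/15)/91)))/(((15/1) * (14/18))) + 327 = 12777/38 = 336.24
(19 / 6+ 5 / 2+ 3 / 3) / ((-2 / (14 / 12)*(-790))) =7 / 1422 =0.00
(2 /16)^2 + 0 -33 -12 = -2879 /64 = -44.98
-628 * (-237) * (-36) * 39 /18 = -11609208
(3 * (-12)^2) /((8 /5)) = 270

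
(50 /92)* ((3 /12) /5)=5 /184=0.03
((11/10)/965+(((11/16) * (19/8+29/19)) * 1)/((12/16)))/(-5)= -31483507/44004000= -0.72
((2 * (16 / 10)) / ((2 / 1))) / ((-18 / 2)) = -8 / 45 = -0.18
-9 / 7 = -1.29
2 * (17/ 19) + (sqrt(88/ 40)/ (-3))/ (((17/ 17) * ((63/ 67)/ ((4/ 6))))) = 34/ 19-134 * sqrt(55)/ 2835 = 1.44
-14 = -14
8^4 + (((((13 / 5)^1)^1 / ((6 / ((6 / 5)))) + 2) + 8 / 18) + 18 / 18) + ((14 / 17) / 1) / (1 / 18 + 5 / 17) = 4102.32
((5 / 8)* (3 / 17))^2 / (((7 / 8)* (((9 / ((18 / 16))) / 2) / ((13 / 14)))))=0.00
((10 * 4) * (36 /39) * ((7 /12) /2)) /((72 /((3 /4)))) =35 /312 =0.11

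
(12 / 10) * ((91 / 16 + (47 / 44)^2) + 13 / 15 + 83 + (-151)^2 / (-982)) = 240529847 / 2970550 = 80.97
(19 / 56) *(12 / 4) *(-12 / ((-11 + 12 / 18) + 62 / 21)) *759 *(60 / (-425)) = -2336202 / 13175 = -177.32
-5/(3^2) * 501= -835/3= -278.33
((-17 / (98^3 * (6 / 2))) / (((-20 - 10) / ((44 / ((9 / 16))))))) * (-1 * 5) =-748 / 9529569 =-0.00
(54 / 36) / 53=3 / 106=0.03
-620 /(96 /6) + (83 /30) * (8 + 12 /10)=-3989 /300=-13.30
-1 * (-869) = 869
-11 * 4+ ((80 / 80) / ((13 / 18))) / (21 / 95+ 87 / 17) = -272373 / 6227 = -43.74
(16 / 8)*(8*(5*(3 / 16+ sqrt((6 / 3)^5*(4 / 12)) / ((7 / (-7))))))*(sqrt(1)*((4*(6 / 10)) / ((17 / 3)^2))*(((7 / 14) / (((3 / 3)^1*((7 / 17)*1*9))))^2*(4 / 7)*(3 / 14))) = 6 / 2401 - 128*sqrt(6) / 7203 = -0.04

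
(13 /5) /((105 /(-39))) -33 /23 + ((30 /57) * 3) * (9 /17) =-2034076 /1300075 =-1.56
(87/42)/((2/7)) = 29/4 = 7.25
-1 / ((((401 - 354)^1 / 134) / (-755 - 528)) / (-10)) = -1719220 / 47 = -36579.15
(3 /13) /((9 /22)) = 22 /39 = 0.56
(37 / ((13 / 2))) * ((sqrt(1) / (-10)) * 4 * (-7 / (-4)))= -259 / 65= -3.98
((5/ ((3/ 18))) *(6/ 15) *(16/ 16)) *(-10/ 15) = -8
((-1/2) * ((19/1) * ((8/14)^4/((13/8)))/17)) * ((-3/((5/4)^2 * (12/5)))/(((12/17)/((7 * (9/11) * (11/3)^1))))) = 19456/22295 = 0.87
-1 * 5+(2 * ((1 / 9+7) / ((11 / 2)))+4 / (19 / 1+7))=-2909 / 1287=-2.26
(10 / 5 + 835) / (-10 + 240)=3.64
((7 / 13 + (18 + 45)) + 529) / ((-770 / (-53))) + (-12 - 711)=-6828971 / 10010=-682.21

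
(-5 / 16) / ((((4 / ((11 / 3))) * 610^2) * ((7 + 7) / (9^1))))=-33 / 66680320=-0.00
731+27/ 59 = 43156/ 59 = 731.46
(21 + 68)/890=1/10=0.10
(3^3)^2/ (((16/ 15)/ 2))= 10935/ 8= 1366.88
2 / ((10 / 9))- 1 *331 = -1646 / 5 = -329.20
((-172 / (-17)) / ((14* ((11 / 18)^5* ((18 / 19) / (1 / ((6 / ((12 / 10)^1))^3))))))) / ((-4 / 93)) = -3988090728 / 2395633625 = -1.66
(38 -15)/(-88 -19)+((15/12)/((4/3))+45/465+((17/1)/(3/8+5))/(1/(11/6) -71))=44183073/57052400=0.77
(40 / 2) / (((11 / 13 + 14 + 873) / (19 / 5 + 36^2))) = 168974 / 5771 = 29.28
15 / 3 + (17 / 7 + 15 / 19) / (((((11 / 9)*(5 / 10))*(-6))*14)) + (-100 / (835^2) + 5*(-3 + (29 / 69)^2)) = -12482395750067 / 1359795156489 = -9.18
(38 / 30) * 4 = 76 / 15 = 5.07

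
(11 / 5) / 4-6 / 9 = -7 / 60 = -0.12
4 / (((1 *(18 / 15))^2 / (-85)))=-2125 / 9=-236.11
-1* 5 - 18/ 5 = -43/ 5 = -8.60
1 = 1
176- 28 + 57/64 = 9529/64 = 148.89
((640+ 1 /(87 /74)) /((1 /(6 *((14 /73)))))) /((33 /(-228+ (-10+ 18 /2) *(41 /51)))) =-18216615928 /3562911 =-5112.85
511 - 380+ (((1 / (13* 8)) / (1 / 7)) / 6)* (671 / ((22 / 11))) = 168185 / 1248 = 134.76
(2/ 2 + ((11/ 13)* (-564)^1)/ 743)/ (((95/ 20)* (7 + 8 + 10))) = 0.00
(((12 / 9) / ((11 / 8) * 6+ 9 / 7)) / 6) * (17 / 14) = 68 / 2403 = 0.03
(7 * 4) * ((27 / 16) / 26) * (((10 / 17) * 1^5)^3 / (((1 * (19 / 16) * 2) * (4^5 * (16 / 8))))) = 23625 / 310658816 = 0.00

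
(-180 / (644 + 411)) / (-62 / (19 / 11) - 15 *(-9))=-684 / 397313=-0.00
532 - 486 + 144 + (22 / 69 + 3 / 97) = 1274011 / 6693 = 190.35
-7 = -7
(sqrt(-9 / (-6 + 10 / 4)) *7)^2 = 126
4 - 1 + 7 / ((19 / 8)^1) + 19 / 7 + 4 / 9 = 9.11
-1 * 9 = -9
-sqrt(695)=-26.36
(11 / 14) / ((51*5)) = 0.00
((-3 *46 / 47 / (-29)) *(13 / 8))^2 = 804609 / 29724304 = 0.03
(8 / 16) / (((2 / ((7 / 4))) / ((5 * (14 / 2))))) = 245 / 16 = 15.31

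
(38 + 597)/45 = 127/9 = 14.11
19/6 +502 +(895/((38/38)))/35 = 530.74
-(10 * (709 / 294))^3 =-44550103625 / 3176523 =-14024.80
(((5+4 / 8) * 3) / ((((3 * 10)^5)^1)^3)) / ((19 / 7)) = 77 / 181752822000000000000000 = 0.00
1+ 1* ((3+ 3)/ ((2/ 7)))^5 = 4084102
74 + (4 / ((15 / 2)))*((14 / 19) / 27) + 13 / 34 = 19464463 / 261630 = 74.40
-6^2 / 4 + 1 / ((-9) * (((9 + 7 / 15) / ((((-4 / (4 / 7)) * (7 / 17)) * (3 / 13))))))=-282193 / 31382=-8.99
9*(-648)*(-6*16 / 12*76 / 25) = 3545856 / 25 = 141834.24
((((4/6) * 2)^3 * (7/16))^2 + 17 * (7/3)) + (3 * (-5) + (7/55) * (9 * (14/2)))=1353619/40095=33.76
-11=-11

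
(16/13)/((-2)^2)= 4/13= 0.31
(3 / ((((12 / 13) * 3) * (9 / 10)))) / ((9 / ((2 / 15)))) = 0.02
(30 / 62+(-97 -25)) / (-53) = 2.29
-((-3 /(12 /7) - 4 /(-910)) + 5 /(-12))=5903 /2730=2.16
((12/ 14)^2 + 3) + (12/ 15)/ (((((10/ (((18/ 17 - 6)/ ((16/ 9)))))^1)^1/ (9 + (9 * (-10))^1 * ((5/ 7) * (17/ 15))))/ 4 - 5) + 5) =1260537/ 20825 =60.53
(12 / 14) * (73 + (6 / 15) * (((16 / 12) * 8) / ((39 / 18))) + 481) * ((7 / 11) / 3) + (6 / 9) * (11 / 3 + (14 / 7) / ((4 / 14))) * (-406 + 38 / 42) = -375620156 / 135135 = -2779.59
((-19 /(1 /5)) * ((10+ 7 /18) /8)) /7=-17765 /1008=-17.62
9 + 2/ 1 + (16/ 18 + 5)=152/ 9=16.89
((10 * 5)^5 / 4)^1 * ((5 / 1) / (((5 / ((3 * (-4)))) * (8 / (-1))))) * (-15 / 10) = -175781250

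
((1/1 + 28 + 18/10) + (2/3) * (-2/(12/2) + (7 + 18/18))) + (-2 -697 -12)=-30379/45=-675.09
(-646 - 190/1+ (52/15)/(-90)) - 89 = -624401/675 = -925.04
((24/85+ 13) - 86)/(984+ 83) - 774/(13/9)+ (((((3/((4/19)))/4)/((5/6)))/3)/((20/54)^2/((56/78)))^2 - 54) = -42217871002877/76637275000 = -550.88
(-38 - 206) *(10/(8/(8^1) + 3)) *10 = -6100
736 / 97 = 7.59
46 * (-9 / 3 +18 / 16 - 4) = -270.25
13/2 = 6.50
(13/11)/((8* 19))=13/1672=0.01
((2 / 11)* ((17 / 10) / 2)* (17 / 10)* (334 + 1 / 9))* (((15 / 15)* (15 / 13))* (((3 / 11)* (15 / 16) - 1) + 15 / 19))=131222473 / 28691520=4.57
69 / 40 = 1.72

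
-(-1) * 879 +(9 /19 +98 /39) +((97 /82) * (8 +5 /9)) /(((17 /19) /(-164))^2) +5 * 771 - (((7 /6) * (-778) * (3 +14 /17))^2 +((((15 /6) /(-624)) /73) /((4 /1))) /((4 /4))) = -70232665854986563 /6003024768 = -11699546.24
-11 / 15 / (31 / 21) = -77 / 155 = -0.50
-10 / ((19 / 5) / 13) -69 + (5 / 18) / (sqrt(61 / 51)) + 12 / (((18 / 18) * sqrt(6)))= -98.06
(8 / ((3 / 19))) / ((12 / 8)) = 304 / 9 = 33.78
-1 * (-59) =59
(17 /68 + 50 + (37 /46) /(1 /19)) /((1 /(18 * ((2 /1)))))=54261 /23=2359.17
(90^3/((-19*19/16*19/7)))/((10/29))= -236779200/6859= -34520.95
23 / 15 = 1.53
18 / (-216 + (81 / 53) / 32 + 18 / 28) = -0.08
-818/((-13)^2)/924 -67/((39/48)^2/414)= -3280629145/78078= -42017.33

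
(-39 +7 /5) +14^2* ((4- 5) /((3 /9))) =-625.60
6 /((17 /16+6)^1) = 96 /113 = 0.85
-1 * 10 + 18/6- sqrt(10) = -7- sqrt(10) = -10.16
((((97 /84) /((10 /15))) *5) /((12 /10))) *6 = 2425 /56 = 43.30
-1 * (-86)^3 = 636056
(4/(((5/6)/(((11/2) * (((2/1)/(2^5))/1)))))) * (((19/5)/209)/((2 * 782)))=3/156400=0.00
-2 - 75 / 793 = -1661 / 793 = -2.09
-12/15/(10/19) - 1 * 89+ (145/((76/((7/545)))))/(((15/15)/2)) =-9368271/103550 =-90.47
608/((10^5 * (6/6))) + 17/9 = 53296/28125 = 1.89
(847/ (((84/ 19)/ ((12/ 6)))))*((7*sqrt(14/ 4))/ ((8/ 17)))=273581*sqrt(14)/ 96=10662.98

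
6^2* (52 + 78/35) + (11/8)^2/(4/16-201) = 79806719/40880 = 1952.22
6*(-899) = -5394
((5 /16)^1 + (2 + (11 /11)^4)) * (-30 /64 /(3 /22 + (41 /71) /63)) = -39116385 /3666176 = -10.67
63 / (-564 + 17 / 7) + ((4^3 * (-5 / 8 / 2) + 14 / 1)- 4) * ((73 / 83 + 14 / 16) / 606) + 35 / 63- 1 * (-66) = 157578650575 / 2372657256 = 66.41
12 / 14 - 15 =-99 / 7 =-14.14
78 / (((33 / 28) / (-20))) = -14560 / 11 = -1323.64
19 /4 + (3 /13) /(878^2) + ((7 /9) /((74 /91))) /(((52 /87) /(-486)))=-286609660343 /370795204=-772.96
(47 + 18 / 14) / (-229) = -338 / 1603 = -0.21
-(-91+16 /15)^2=-1819801 /225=-8088.00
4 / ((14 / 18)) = 36 / 7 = 5.14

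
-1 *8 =-8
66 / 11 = 6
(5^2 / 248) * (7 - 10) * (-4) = 75 / 62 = 1.21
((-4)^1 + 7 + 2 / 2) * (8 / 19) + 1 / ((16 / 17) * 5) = 2883 / 1520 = 1.90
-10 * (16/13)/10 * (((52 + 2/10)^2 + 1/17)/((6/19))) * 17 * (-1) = 176028464/975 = 180542.01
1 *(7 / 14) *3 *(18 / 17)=27 / 17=1.59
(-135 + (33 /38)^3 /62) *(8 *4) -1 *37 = -926352679 /212629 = -4356.66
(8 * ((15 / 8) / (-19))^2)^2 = 50625 / 8340544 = 0.01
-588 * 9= -5292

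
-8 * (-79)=632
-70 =-70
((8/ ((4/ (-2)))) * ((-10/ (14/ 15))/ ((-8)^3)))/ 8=-75/ 7168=-0.01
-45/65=-9/13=-0.69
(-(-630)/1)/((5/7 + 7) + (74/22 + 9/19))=92169/1690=54.54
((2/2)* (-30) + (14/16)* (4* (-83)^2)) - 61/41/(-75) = 24081.52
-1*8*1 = -8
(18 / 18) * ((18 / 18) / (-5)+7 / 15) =4 / 15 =0.27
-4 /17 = -0.24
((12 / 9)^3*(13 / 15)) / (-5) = -832 / 2025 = -0.41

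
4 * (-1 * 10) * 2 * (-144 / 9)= 1280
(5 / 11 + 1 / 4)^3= 29791 / 85184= 0.35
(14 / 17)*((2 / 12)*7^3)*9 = 7203 / 17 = 423.71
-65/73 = -0.89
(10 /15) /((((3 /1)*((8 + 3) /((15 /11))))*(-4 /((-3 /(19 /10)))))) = 25 /2299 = 0.01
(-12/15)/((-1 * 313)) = 4/1565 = 0.00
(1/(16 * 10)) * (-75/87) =-5/928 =-0.01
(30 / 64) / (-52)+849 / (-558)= -236851 / 154752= -1.53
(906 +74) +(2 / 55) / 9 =485102 / 495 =980.00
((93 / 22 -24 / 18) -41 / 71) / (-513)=-10855 / 2403918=-0.00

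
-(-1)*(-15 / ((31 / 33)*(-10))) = 99 / 62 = 1.60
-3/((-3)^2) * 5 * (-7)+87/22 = 1031/66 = 15.62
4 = 4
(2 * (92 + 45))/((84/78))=1781/7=254.43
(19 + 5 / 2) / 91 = 43 / 182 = 0.24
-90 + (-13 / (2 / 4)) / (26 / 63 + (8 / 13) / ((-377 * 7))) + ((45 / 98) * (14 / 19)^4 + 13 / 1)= -1160955350128 / 8298450317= -139.90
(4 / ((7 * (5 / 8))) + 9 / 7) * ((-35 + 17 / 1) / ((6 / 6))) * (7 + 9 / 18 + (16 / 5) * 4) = -20097 / 25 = -803.88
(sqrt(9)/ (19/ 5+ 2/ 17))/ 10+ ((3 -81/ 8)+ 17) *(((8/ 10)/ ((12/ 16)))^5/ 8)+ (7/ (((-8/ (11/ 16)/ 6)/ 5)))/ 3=-7614609227/ 1798200000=-4.23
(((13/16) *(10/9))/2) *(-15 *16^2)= -5200/3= -1733.33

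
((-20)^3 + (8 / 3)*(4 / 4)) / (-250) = 31.99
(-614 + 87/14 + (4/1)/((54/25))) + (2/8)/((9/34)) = -114343/189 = -604.99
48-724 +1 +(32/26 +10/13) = -673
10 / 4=5 / 2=2.50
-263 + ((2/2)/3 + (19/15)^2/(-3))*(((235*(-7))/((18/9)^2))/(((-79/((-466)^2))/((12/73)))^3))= -7331119589983077495909/959002763315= -7644523947.61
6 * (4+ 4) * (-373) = -17904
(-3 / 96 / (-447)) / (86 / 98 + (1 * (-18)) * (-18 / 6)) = 49 / 38463456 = 0.00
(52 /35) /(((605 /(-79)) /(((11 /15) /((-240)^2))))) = -0.00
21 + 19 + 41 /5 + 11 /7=1742 /35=49.77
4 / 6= 2 / 3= 0.67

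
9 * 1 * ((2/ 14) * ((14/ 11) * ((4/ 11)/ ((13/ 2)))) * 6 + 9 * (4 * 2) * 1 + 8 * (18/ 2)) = 2039472/ 1573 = 1296.55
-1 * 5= -5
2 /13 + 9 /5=127 /65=1.95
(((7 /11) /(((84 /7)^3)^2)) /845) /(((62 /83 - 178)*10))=-581 /4083274594713600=-0.00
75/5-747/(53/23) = -16386/53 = -309.17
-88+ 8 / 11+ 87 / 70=-66243 / 770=-86.03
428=428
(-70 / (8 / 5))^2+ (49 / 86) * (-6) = 1314523 / 688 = 1910.64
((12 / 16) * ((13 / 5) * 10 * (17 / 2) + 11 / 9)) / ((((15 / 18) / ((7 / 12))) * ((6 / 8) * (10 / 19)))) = 2660 / 9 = 295.56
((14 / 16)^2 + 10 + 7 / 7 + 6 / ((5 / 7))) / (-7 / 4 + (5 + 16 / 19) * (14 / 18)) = 367821 / 50960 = 7.22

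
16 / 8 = 2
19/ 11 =1.73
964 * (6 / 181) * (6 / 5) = 34704 / 905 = 38.35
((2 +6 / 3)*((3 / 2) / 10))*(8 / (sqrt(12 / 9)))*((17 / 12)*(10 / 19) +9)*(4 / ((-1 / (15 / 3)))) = -8888*sqrt(3) / 19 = -810.24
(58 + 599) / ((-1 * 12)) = -54.75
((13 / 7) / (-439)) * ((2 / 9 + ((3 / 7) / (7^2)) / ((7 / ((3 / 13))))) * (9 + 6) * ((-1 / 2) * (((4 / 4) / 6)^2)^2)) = 312535 / 57373450848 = 0.00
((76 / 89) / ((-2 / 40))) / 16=-95 / 89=-1.07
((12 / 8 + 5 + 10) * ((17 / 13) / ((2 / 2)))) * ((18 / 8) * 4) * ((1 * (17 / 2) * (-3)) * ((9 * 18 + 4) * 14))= -149606919 / 13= -11508224.54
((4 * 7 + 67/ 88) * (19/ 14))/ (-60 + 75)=48089/ 18480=2.60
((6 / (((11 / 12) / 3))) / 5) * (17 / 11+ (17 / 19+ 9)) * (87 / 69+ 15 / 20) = 4777218 / 52877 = 90.35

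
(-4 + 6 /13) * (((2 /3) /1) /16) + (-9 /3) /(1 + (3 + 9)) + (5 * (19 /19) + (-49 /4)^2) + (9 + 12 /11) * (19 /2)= 1719761 /6864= 250.55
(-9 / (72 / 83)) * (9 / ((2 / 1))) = -46.69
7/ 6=1.17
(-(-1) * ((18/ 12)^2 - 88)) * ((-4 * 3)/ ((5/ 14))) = 14406/ 5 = 2881.20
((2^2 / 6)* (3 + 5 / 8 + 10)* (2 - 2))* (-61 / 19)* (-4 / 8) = 0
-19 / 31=-0.61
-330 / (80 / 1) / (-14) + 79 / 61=10861 / 6832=1.59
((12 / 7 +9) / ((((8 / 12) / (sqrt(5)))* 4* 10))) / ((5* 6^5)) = 0.00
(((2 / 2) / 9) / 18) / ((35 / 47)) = 47 / 5670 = 0.01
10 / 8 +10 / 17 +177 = 12161 / 68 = 178.84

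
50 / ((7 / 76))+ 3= 3821 / 7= 545.86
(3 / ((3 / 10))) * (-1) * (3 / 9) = -10 / 3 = -3.33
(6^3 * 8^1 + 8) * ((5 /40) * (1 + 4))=1085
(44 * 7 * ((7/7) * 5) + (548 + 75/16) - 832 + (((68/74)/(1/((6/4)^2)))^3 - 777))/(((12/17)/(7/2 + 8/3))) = 6785834257/1577088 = 4302.76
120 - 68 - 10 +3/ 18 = 253/ 6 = 42.17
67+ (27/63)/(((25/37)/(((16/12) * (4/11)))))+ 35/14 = 268759/3850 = 69.81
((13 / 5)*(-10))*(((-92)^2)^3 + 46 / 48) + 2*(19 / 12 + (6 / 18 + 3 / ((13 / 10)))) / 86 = -15765230034968.82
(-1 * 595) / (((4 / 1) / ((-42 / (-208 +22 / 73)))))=-30.08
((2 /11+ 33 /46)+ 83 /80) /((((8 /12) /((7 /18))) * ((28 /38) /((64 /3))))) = 744781 /22770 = 32.71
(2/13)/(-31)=-2/403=-0.00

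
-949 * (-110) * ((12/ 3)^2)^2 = 26723840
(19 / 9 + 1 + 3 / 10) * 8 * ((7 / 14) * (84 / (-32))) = -2149 / 60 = -35.82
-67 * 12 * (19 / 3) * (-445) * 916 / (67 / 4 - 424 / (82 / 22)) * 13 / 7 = -4425181417280 / 111363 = -39736550.00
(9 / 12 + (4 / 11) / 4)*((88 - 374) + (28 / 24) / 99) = -6285449 / 26136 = -240.49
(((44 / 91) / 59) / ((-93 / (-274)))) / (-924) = -274 / 10485657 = -0.00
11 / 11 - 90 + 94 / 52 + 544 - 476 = -499 / 26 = -19.19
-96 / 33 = -32 / 11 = -2.91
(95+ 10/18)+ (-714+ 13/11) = -61109/99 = -617.26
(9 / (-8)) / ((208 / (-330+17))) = 2817 / 1664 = 1.69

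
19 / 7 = 2.71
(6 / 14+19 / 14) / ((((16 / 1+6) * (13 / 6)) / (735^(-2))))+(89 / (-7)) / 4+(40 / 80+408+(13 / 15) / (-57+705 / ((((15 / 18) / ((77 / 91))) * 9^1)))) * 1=17127180414271 / 42251789580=405.36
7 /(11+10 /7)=49 /87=0.56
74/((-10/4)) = -148/5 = -29.60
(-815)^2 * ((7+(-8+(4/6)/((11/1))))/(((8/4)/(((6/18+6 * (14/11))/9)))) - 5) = -70516118675/19602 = -3597394.08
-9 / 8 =-1.12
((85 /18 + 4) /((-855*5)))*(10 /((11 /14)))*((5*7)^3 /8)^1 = -9423925 /67716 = -139.17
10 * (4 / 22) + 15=185 / 11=16.82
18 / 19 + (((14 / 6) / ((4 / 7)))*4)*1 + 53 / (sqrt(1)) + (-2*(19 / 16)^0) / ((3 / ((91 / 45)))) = 176812 / 2565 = 68.93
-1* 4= -4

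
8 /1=8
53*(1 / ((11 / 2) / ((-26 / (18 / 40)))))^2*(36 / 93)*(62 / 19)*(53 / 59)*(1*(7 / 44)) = 42535001600 / 40285377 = 1055.84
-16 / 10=-8 / 5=-1.60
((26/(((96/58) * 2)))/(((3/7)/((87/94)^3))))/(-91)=-2121843/13289344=-0.16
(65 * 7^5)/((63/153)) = 2653105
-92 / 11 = -8.36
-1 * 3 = -3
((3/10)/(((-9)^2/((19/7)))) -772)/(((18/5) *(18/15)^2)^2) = -4559565625/158723712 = -28.73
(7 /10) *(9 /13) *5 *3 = 189 /26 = 7.27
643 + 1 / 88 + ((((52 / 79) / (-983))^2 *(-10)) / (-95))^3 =85122775911075901777046806948111308691 / 132381448796936986063093006743924808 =643.01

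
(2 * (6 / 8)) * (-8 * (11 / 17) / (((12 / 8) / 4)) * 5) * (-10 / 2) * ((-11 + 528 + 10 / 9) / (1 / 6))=82068800 / 51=1609192.16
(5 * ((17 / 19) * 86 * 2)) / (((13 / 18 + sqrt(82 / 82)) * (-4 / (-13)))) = 855270 / 589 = 1452.07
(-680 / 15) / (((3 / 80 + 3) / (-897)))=3253120 / 243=13387.33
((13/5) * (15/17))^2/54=169/1734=0.10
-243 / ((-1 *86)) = 243 / 86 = 2.83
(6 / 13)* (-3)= -18 / 13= -1.38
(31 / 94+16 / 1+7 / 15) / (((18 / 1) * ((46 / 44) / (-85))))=-4428721 / 58374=-75.87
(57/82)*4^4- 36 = 141.95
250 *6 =1500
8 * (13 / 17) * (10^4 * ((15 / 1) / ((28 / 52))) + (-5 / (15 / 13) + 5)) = 1704205.76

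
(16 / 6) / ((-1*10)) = -4 / 15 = -0.27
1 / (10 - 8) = 1 / 2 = 0.50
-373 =-373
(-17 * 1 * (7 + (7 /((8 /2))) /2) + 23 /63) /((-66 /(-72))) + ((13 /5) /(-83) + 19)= -24288071 /191730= -126.68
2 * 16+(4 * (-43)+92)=-48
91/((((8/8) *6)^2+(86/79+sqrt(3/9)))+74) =189271992/231048287-567931 *sqrt(3)/231048287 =0.81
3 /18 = 1 /6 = 0.17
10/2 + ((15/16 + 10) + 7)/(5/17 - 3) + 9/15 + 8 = 25653/3680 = 6.97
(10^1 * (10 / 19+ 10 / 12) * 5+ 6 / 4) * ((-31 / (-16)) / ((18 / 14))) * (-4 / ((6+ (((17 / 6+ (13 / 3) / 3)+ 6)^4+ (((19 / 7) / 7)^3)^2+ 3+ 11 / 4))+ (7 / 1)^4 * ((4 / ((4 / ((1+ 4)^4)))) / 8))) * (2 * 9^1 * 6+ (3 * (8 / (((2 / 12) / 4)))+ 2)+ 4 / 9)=-7937027610709005526284 / 5486851349452148277181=-1.45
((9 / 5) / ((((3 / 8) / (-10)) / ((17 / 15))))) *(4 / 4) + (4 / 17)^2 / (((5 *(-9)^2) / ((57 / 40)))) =-10612042 / 195075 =-54.40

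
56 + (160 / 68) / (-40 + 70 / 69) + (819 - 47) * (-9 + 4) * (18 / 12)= -26221858 / 4573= -5734.06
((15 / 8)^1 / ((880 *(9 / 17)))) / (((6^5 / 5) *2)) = 85 / 65691648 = 0.00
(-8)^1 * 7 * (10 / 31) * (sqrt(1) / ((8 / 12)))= -840 / 31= -27.10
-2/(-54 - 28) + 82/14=1688/287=5.88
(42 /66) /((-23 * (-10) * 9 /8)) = 28 /11385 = 0.00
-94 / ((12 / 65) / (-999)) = 1017315 / 2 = 508657.50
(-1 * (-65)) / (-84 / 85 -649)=-5525 / 55249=-0.10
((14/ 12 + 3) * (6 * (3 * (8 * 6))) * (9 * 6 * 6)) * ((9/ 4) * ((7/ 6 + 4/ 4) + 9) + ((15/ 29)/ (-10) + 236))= 8830960200/ 29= 304515868.97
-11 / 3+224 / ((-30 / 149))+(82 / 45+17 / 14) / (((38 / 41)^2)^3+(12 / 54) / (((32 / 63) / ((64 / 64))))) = -28556828961610829 / 25649099226765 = -1113.37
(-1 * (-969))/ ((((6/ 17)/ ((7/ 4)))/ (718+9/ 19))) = 27615973/ 8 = 3451996.62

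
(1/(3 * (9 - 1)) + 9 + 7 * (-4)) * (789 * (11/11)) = -119665/8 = -14958.12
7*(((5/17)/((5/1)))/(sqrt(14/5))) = sqrt(70)/34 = 0.25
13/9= 1.44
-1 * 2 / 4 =-0.50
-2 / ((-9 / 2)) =4 / 9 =0.44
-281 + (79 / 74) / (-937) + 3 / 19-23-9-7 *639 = -6304975179 / 1317422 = -4785.84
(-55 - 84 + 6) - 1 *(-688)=555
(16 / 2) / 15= 8 / 15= 0.53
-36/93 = -12/31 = -0.39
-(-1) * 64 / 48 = 1.33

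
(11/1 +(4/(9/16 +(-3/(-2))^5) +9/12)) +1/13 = 167171/13572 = 12.32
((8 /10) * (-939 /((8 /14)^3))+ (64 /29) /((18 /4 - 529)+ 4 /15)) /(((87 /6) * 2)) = -146893997991 /1058112560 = -138.83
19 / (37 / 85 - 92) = -1615 / 7783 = -0.21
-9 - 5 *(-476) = 2371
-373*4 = -1492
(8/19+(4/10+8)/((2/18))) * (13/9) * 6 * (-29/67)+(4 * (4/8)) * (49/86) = -233216029/821085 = -284.03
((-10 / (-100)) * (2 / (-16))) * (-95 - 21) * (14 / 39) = 203 / 390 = 0.52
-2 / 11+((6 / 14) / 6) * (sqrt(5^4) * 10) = 1361 / 77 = 17.68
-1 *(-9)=9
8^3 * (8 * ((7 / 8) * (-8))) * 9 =-258048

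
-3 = -3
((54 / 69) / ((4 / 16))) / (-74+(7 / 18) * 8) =-324 / 7337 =-0.04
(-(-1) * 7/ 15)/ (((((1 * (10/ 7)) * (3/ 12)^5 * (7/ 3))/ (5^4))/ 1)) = 89600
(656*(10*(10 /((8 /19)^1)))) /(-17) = -155800 /17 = -9164.71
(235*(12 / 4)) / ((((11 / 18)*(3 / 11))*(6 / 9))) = 6345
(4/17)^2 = 0.06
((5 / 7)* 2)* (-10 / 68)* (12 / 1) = -300 / 119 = -2.52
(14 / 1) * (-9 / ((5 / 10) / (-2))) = 504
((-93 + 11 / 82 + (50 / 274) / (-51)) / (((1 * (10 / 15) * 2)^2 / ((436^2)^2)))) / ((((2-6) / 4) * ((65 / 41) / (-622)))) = -22424098765364274288 / 30277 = -740631461682606.41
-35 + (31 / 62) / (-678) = -35.00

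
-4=-4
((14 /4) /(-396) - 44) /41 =-34855 /32472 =-1.07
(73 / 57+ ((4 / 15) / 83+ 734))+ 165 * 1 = 21296216 / 23655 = 900.28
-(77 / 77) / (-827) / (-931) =-1 / 769937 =-0.00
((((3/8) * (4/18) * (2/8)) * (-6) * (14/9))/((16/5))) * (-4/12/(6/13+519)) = 455/11669184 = 0.00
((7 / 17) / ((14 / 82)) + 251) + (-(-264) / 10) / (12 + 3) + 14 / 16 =870559 / 3400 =256.05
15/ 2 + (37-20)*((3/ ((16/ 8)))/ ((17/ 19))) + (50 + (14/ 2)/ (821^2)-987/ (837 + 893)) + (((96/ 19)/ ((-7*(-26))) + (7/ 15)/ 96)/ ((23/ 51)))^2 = 3629902548597206902640213/ 42487438670790883660800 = 85.43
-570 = -570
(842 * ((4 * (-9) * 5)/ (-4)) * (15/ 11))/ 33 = 189450/ 121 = 1565.70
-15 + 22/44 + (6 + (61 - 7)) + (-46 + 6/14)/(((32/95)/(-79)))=2404287/224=10733.42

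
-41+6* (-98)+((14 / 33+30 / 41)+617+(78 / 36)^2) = -99845 / 16236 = -6.15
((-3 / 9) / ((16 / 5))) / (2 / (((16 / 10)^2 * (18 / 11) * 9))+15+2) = -540 / 88403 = -0.01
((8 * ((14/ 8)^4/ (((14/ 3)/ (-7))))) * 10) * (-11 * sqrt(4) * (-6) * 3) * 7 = -24958395/ 8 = -3119799.38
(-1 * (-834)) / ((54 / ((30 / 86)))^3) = 17375 / 77280804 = 0.00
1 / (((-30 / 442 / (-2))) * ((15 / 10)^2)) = 1768 / 135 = 13.10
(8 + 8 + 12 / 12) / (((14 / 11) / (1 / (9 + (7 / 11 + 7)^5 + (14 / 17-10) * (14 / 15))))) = 2559905645 / 4976805538978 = 0.00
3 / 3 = 1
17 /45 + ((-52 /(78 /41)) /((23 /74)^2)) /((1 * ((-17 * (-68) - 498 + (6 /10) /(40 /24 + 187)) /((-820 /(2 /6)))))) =46907810969957 /44328456945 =1058.19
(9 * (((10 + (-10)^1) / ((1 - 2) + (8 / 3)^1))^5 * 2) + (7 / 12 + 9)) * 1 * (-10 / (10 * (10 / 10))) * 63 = -2415 / 4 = -603.75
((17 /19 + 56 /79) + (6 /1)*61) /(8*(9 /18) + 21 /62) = 34209926 /403769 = 84.73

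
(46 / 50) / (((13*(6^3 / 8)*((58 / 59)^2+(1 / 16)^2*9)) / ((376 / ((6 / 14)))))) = 53945808896 / 23495404725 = 2.30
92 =92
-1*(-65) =65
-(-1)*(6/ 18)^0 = 1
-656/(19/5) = -3280/19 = -172.63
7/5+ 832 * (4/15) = 3349/15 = 223.27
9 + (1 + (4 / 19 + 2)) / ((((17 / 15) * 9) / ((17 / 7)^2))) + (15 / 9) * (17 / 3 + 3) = 211996 / 8379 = 25.30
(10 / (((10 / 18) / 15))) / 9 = 30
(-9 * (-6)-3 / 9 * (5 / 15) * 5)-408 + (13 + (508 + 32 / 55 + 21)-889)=-346982 / 495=-700.97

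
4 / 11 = 0.36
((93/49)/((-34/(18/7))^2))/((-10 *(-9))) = 837/6938890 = 0.00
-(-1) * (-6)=-6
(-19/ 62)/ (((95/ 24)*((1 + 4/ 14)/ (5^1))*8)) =-7/ 186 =-0.04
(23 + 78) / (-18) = -101 / 18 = -5.61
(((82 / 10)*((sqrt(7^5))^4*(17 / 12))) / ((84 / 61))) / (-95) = -1715714308819 / 68400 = -25083542.53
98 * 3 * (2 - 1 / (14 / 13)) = 315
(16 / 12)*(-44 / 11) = -16 / 3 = -5.33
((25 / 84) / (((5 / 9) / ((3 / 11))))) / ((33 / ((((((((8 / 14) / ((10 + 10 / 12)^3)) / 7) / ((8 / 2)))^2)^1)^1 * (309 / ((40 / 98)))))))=2703132 / 3130110217609375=0.00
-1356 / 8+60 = -219 / 2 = -109.50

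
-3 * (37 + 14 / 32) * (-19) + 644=44447 / 16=2777.94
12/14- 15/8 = -57/56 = -1.02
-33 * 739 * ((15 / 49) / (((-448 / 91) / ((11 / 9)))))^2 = -4155748025 / 29503488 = -140.86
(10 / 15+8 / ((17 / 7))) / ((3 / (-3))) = -202 / 51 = -3.96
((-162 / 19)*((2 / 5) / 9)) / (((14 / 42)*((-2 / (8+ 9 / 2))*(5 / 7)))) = 189 / 19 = 9.95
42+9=51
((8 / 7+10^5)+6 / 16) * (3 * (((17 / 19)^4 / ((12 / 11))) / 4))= 5144971692135 / 116767616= 44061.63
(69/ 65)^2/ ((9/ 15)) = 1587/ 845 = 1.88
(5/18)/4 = 0.07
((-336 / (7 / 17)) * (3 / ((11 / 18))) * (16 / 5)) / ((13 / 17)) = -16762.81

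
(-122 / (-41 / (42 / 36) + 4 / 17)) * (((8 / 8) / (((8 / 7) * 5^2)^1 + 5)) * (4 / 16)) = 50813 / 1952380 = 0.03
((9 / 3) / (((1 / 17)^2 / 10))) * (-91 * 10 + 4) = -7855020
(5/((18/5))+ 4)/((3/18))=97/3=32.33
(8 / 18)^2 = 0.20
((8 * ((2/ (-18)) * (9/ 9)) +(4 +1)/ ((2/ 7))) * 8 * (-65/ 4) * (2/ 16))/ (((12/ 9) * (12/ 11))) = -213785/ 1152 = -185.58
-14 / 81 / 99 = -14 / 8019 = -0.00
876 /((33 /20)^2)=116800 /363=321.76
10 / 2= 5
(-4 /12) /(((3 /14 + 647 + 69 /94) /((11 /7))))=-517 /639525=-0.00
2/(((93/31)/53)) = 106/3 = 35.33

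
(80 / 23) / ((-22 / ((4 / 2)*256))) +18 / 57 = -387602 / 4807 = -80.63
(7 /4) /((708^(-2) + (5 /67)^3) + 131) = 263832912756 /19749840999355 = 0.01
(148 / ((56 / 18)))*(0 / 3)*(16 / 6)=0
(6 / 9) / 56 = 0.01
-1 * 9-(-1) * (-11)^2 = 112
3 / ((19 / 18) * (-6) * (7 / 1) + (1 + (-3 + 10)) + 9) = -9 / 82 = -0.11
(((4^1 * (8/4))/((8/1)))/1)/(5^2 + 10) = 1/35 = 0.03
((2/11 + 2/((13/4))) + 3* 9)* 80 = 318000/143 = 2223.78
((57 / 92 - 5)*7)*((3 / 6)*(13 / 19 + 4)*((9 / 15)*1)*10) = -753207 / 1748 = -430.90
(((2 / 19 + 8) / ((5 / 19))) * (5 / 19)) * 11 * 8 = 13552 / 19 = 713.26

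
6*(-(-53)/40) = 159/20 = 7.95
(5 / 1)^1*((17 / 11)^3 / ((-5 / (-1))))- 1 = 3582 / 1331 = 2.69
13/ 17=0.76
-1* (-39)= 39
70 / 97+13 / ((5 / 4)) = 5394 / 485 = 11.12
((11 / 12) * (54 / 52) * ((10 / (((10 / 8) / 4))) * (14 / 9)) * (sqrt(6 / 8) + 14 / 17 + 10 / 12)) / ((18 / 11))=1694 * sqrt(3) / 117 + 22022 / 459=73.06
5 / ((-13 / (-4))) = 20 / 13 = 1.54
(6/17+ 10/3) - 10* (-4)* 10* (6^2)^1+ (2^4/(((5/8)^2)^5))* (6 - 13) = 1040497638812/498046875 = 2089.16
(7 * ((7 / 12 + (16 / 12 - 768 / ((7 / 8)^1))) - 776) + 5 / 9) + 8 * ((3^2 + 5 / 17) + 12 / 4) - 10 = -7021889 / 612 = -11473.67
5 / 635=1 / 127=0.01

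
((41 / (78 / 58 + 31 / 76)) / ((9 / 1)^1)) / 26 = 45182 / 451971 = 0.10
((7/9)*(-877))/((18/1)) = -6139/162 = -37.90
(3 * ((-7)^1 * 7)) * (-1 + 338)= -49539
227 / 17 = 13.35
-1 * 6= -6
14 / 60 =7 / 30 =0.23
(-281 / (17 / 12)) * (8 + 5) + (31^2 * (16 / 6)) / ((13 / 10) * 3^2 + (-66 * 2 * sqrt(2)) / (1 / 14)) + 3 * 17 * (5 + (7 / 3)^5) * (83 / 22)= 13439220876354539 / 1149500967813-473580800 * sqrt(2) / 683007111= 11690.37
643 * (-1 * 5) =-3215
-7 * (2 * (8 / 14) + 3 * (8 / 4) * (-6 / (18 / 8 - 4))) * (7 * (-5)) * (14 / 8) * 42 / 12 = 32585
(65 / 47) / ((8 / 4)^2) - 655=-123075 / 188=-654.65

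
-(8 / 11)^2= -0.53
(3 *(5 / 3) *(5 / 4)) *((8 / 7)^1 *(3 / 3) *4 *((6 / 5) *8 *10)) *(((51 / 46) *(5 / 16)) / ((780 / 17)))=20.71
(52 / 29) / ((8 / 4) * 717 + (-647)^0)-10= -416098 / 41615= -10.00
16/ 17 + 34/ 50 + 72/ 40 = 1454/ 425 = 3.42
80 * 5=400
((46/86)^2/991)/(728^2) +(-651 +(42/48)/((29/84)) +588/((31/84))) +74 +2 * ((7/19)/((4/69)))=17110816142031227529/16587716985484736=1031.54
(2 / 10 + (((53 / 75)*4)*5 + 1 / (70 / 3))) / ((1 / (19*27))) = 516249 / 70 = 7374.99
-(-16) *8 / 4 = 32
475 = 475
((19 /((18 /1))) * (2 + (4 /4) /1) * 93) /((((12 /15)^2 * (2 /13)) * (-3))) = -191425 /192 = -997.01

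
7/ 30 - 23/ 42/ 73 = 577/ 2555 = 0.23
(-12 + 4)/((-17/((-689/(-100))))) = 1378/425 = 3.24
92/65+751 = 48907/65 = 752.42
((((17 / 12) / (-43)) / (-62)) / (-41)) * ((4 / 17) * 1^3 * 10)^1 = -0.00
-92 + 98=6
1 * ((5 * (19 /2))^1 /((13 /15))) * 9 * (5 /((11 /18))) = 577125 /143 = 4035.84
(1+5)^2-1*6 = 30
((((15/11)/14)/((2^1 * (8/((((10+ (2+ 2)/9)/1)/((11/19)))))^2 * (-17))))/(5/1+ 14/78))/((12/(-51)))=51834185/4336206336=0.01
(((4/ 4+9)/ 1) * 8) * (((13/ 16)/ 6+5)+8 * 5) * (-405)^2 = 1184533875/ 2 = 592266937.50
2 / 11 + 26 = 288 / 11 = 26.18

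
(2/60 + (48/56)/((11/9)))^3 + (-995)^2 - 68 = 12202601942222873/12326391000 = 989957.40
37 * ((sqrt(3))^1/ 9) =37 * sqrt(3)/ 9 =7.12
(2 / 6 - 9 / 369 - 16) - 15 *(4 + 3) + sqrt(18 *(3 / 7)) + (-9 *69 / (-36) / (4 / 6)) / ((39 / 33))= -96.02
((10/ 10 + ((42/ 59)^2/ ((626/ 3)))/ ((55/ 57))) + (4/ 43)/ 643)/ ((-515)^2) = 1661287578473/ 439445414328625375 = 0.00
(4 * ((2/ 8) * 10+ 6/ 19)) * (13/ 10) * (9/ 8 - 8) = -15301/ 152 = -100.66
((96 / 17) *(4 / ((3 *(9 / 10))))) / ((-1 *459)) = -1280 / 70227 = -0.02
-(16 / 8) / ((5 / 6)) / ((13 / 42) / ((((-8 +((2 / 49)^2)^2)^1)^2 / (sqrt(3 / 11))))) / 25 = -51045745935975936 * sqrt(33) / 7714787453657375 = -38.01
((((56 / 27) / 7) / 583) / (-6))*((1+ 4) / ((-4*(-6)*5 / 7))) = -7 / 283338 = -0.00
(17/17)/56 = 1/56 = 0.02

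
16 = 16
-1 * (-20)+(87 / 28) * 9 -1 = 46.96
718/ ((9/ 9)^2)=718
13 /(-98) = -13 /98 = -0.13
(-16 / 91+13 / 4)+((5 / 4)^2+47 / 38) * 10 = 429727 / 13832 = 31.07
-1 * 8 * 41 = -328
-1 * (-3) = 3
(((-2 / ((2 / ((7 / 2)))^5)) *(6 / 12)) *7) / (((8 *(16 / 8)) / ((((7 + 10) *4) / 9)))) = -54.25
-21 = -21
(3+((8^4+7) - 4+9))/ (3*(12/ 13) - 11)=-53443/ 107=-499.47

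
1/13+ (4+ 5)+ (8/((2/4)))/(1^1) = 326/13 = 25.08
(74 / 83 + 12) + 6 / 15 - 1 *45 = -13159 / 415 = -31.71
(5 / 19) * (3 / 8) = 15 / 152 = 0.10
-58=-58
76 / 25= 3.04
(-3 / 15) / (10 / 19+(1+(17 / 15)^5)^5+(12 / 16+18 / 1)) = -3838177580694437026977539062500 / 4105276420697952864368021798117207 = -0.00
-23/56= -0.41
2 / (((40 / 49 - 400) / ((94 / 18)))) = -2303 / 88020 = -0.03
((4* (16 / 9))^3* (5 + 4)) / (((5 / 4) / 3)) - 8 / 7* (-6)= 7346512 / 945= 7774.09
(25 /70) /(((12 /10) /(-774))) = -3225 /14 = -230.36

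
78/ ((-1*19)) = -4.11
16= 16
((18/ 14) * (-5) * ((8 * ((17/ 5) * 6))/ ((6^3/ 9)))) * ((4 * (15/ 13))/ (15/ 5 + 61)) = -2295/ 728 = -3.15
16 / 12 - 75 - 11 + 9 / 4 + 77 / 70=-4879 / 60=-81.32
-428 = -428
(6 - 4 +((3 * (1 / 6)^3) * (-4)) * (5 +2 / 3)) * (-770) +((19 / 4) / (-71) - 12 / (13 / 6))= -129907985 / 99684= -1303.20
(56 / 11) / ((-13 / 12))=-672 / 143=-4.70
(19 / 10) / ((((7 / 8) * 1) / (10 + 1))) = 23.89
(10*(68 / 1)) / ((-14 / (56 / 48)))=-170 / 3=-56.67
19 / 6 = 3.17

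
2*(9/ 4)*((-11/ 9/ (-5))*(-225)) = -495/ 2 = -247.50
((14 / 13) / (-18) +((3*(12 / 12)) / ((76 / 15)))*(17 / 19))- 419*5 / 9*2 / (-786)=70530361 / 66396564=1.06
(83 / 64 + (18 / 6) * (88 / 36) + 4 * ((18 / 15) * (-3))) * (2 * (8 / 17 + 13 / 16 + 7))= -4159789 / 43520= -95.58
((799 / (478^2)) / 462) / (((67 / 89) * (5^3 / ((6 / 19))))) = 71111 / 2799528770500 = 0.00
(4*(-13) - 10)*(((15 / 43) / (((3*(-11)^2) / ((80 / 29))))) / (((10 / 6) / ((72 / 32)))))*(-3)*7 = 703080 / 150887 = 4.66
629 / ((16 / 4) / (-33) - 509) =-20757 / 16801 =-1.24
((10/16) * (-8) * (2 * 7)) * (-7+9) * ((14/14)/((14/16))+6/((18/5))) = -1180/3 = -393.33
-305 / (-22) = 13.86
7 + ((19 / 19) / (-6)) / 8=335 / 48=6.98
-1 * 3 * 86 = -258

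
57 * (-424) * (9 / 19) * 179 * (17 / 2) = -17418132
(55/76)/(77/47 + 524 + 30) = 517/396948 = 0.00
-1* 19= -19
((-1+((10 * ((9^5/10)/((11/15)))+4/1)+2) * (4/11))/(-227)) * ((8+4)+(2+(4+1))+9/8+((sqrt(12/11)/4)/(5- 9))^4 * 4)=-2596.02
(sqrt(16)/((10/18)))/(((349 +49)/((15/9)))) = 6/199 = 0.03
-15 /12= -5 /4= -1.25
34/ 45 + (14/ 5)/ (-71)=2288/ 3195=0.72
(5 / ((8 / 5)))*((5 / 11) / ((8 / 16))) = 125 / 44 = 2.84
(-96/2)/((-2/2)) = 48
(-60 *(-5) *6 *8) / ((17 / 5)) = 72000 / 17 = 4235.29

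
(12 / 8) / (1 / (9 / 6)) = 9 / 4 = 2.25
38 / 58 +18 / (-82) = 518 / 1189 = 0.44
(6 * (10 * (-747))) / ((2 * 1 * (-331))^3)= 11205 / 72529382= 0.00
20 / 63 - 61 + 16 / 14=-3751 / 63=-59.54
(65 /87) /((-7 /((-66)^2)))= -94380 /203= -464.93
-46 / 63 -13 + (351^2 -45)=7757963 / 63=123142.27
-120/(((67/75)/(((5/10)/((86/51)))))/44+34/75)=-1009800/4391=-229.97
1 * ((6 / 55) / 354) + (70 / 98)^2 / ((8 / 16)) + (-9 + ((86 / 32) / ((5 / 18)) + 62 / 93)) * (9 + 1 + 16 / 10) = 158216809 / 9540300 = 16.58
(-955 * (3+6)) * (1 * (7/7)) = -8595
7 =7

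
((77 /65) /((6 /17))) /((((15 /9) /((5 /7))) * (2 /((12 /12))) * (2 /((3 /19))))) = 561 /9880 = 0.06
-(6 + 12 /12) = -7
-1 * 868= -868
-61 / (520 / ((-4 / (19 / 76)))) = 122 / 65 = 1.88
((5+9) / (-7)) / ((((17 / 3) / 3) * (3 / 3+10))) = -18 / 187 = -0.10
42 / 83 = 0.51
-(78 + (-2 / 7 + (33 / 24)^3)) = -287845 / 3584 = -80.31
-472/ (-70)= 236/ 35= 6.74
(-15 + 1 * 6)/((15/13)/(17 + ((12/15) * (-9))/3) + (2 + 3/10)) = -3.78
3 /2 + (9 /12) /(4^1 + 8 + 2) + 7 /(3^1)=653 /168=3.89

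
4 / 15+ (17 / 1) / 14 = 311 / 210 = 1.48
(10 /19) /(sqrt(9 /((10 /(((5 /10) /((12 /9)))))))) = 40 * sqrt(15) /171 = 0.91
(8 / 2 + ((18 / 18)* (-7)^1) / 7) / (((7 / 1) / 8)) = 24 / 7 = 3.43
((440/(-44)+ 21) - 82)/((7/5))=-355/7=-50.71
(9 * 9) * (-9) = -729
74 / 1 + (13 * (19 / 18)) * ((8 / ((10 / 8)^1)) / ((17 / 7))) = 84274 / 765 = 110.16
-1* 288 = -288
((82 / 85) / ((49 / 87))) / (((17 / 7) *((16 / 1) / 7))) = 3567 / 11560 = 0.31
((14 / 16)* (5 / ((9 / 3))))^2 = 1225 / 576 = 2.13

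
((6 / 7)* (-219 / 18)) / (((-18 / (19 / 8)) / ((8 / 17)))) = 1387 / 2142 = 0.65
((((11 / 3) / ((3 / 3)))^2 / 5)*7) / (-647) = -847 / 29115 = -0.03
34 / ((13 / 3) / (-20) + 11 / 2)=6.44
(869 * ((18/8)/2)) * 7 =54747/8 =6843.38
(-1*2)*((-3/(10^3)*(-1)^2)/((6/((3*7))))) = 21/1000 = 0.02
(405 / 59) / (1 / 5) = 2025 / 59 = 34.32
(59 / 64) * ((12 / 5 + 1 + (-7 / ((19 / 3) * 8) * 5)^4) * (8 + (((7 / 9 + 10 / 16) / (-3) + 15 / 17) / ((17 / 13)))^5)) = 4333623123937335652154038830154494593 / 161913216221848708200631467119738880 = 26.77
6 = 6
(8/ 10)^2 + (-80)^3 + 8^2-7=-12798559/ 25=-511942.36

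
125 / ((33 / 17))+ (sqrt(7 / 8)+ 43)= sqrt(14) / 4+ 3544 / 33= 108.33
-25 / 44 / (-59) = 25 / 2596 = 0.01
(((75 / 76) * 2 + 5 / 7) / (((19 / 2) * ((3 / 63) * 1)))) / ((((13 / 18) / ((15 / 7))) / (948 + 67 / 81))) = 2224750 / 133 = 16727.44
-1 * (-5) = 5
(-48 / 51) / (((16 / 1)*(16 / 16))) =-1 / 17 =-0.06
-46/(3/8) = -368/3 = -122.67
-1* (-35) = 35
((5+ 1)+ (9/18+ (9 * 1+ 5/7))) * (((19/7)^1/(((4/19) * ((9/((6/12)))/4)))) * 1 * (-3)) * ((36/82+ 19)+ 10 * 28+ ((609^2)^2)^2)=-31785222890240236634865321493/12054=-2636902512878732091825562.00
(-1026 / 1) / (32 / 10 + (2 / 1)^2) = -285 / 2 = -142.50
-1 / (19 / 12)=-12 / 19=-0.63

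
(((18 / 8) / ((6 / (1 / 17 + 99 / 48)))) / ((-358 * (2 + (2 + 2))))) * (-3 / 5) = 1731 / 7790080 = 0.00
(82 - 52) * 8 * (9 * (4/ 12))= 720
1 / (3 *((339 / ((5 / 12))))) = 5 / 12204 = 0.00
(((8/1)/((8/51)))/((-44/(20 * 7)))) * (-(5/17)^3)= 13125/3179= 4.13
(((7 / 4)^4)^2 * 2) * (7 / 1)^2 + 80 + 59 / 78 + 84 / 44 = 122343949789 / 14057472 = 8703.13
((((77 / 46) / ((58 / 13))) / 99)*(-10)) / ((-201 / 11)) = 5005 / 2413206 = 0.00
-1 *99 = -99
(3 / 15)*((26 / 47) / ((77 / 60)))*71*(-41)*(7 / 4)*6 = -1362348 / 517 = -2635.10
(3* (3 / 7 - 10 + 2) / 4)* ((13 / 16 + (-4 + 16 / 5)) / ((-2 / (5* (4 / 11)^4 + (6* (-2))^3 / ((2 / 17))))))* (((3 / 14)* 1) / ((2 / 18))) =-28849728447 / 28696360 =-1005.34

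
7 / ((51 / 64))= 448 / 51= 8.78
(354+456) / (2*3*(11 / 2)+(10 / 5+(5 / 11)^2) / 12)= 392040 / 16061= 24.41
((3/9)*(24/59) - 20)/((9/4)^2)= -18752/4779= -3.92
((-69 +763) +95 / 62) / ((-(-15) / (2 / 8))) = 43123 / 3720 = 11.59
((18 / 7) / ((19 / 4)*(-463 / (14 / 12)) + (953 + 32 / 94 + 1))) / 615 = -564 / 125546305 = -0.00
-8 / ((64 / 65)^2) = -8.25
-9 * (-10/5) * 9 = 162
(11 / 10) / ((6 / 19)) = 209 / 60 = 3.48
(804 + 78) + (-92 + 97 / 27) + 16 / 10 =107351 / 135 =795.19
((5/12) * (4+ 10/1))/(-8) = -35/48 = -0.73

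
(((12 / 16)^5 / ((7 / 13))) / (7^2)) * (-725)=-2290275 / 351232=-6.52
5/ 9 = 0.56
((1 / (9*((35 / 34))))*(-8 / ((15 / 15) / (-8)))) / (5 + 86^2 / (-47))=-102272 / 2255715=-0.05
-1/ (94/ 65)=-65/ 94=-0.69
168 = 168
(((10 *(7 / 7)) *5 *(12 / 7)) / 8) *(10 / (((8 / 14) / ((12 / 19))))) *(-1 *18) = -40500 / 19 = -2131.58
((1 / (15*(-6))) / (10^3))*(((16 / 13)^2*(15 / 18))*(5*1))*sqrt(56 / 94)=-0.00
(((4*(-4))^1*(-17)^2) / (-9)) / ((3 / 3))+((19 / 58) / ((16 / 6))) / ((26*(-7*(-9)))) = 390487609 / 760032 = 513.78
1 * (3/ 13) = 3/ 13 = 0.23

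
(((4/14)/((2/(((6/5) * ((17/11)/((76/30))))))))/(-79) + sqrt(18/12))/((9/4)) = -68/115577 + 2 * sqrt(6)/9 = 0.54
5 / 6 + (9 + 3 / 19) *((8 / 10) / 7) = 7501 / 3990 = 1.88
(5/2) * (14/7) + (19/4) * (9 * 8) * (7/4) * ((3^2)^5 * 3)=212044969/2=106022484.50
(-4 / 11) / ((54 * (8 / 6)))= -1 / 198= -0.01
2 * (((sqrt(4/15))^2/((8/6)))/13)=2/65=0.03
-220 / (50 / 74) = -1628 / 5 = -325.60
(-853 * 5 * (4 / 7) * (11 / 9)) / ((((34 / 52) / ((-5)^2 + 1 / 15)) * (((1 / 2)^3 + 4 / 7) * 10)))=-112896256 / 6885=-16397.42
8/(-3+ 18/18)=-4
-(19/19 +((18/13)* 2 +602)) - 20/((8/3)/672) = -73395/13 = -5645.77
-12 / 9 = -4 / 3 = -1.33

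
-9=-9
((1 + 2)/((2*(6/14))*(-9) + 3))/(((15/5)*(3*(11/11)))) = -7/99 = -0.07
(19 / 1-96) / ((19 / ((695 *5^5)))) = -8801809.21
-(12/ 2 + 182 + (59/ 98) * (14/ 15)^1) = -188.56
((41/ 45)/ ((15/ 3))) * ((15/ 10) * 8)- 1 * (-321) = 24239/ 75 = 323.19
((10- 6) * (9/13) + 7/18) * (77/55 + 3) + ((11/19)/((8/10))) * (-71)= -1666621/44460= -37.49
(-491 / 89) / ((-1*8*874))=491 / 622288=0.00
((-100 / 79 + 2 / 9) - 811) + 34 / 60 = -5769601 / 7110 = -811.48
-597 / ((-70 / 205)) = 24477 / 14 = 1748.36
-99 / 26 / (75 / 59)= -1947 / 650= -3.00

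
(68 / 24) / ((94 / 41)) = 697 / 564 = 1.24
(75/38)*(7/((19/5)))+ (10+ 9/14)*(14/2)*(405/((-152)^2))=228345/46208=4.94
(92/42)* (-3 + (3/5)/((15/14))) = -2806/525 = -5.34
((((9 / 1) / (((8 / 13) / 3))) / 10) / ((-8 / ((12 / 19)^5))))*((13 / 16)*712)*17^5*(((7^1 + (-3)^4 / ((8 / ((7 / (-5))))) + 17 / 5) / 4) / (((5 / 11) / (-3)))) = -698203856155951431 / 2476099000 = -281977358.80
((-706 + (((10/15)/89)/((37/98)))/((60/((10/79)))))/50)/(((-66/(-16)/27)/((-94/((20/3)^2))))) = 69920797662/357702125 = 195.47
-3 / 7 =-0.43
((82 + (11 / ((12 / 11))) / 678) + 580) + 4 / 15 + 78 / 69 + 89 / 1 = 703986739 / 935640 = 752.41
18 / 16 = 1.12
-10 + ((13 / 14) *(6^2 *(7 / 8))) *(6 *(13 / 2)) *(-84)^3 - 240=-676127338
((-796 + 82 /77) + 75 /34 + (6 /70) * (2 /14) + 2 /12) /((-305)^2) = -108932072 /12785821125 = -0.01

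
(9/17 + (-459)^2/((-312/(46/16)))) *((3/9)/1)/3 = -3050141/14144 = -215.65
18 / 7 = 2.57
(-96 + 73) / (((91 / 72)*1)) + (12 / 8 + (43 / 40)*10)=-2165 / 364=-5.95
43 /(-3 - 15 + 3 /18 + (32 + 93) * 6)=0.06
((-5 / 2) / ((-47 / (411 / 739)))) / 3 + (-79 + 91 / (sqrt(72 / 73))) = -5487129 / 69466 + 91 *sqrt(146) / 12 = 12.64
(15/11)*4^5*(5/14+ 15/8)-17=238691/77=3099.88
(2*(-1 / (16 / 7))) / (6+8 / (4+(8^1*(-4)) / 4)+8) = -7 / 96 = -0.07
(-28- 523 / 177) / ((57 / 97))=-531463 / 10089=-52.68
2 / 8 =1 / 4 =0.25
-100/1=-100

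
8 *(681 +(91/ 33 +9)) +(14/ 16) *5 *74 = 774287/ 132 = 5865.81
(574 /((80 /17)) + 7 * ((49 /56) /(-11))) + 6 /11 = 6708 /55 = 121.96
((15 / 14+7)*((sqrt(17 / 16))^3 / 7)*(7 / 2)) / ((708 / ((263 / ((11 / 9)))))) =1515669*sqrt(17) / 4652032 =1.34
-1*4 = -4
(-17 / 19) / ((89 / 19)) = -17 / 89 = -0.19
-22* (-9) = 198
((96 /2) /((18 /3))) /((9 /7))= 56 /9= 6.22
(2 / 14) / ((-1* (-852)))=1 / 5964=0.00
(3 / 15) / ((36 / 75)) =5 / 12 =0.42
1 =1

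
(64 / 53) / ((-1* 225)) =-64 / 11925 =-0.01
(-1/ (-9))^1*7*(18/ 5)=2.80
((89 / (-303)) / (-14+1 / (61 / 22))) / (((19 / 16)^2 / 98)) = 2128168 / 1421979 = 1.50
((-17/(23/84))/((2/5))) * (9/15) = -2142/23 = -93.13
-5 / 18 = -0.28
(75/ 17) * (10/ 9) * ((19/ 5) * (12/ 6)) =1900/ 51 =37.25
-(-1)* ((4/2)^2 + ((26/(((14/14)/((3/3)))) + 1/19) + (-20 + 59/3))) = 1694/57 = 29.72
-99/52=-1.90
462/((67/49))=22638/67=337.88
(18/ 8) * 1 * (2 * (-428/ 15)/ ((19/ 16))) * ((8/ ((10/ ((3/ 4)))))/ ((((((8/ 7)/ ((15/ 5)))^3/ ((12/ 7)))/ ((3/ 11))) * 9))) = -1274049/ 20900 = -60.96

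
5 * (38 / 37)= 190 / 37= 5.14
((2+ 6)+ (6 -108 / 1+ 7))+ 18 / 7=-591 / 7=-84.43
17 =17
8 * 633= 5064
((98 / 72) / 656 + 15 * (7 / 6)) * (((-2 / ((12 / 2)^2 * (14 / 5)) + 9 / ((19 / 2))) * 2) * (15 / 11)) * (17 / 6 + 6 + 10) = 148158665755 / 177686784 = 833.82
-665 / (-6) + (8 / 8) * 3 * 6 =773 / 6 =128.83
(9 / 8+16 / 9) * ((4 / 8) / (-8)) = -209 / 1152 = -0.18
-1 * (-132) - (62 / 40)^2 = 51839 / 400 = 129.60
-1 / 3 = -0.33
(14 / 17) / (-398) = -0.00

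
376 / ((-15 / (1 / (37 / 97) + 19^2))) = -5058704 / 555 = -9114.78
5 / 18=0.28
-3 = -3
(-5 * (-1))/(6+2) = 5/8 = 0.62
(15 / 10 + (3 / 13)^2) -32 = -10291 / 338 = -30.45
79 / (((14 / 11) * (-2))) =-869 / 28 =-31.04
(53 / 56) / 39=53 / 2184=0.02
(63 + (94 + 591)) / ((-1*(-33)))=68 / 3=22.67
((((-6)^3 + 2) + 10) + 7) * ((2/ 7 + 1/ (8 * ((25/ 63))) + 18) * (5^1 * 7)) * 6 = -15390231/ 20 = -769511.55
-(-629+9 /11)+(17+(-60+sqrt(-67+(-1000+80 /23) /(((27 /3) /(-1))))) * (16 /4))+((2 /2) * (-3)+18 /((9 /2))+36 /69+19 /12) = 4 * sqrt(208173) /69+1239559 /3036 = 434.74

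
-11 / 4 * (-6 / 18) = 11 / 12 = 0.92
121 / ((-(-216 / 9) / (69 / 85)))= 2783 / 680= 4.09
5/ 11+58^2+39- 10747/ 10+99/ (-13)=3319229/ 1430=2321.14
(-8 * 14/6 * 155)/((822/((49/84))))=-7595/3699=-2.05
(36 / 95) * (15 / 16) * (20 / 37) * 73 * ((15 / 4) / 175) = 5913 / 19684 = 0.30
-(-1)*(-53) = -53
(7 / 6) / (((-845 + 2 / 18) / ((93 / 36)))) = -217 / 60832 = -0.00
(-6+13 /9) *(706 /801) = -28946 /7209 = -4.02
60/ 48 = 5/ 4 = 1.25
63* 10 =630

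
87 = 87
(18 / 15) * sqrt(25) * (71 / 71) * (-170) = -1020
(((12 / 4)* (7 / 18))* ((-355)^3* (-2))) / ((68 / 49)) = 15345434125 / 204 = 75222716.30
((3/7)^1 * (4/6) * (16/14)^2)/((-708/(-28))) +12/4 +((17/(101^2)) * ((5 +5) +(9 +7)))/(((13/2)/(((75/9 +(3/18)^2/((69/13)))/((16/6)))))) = 148250483755/48837246696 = 3.04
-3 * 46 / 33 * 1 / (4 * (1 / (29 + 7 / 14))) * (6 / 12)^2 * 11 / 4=-1357 / 64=-21.20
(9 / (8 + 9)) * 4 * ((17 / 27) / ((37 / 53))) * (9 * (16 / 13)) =10176 / 481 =21.16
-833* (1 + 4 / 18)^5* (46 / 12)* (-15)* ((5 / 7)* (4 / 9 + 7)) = 738334283225 / 1062882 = 694653.11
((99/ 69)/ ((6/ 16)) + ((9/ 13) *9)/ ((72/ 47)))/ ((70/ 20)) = 18881/ 8372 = 2.26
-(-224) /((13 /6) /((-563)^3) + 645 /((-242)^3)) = -242796552327833856 /49342819231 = -4920605.59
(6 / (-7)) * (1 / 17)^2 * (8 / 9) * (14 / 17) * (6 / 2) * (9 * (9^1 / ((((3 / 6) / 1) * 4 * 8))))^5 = -3486784401 / 160989184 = -21.66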